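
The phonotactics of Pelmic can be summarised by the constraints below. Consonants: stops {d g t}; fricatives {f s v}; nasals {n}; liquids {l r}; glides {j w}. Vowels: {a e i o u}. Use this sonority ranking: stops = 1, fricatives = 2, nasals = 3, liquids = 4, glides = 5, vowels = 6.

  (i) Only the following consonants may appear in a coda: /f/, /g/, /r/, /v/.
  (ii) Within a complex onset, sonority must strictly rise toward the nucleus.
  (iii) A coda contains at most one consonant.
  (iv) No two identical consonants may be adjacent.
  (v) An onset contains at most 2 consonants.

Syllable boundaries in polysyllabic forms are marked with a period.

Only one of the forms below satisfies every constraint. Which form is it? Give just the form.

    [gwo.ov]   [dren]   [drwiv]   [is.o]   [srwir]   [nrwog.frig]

[gwo.ov] — σ1 onset /gw/ (1→5 rises), coda /∅/ ok; σ2 onset /∅/, coda /v/ ok → permitted
[dren] — violates constraint (i): syllable 1 coda contains /n/, which is not a licensed coda consonant → not permitted
[drwiv] — violates constraint (v): syllable 1 onset /drw/ has 3 consonants (> 2) → not permitted
[is.o] — violates constraint (i): syllable 1 coda contains /s/, which is not a licensed coda consonant → not permitted
[srwir] — violates constraint (v): syllable 1 onset /srw/ has 3 consonants (> 2) → not permitted
[nrwog.frig] — violates constraint (v): syllable 1 onset /nrw/ has 3 consonants (> 2) → not permitted

[gwo.ov]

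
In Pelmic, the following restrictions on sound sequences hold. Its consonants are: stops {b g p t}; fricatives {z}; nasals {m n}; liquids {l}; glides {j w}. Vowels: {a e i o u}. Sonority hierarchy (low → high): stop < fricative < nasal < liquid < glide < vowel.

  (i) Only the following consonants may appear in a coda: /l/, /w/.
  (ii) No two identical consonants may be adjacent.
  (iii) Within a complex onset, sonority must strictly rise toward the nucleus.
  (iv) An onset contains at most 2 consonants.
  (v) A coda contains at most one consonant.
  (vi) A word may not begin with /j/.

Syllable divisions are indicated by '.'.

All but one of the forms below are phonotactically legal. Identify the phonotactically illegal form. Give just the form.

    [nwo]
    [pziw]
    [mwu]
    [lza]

[nwo] — σ1 onset /nw/ (3→5 rises), coda /∅/ ok → phonotactically legal
[pziw] — σ1 onset /pz/ (1→2 rises), coda /w/ ok → phonotactically legal
[mwu] — σ1 onset /mw/ (3→5 rises), coda /∅/ ok → phonotactically legal
[lza] — violates constraint (iii): syllable 1 onset /lz/: /l/ (liquid, 4) → /z/ (fricative, 2) does not rise → phonotactically illegal

[lza]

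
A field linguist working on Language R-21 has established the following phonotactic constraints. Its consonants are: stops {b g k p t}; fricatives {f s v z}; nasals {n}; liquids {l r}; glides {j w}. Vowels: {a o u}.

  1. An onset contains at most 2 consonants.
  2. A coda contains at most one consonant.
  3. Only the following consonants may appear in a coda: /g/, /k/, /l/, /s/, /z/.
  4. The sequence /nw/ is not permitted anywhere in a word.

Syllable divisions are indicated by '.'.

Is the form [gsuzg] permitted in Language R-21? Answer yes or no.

no

[gsuzg] — violates constraint 2: syllable 1 coda /zg/ has 2 consonants (> 1) → not permitted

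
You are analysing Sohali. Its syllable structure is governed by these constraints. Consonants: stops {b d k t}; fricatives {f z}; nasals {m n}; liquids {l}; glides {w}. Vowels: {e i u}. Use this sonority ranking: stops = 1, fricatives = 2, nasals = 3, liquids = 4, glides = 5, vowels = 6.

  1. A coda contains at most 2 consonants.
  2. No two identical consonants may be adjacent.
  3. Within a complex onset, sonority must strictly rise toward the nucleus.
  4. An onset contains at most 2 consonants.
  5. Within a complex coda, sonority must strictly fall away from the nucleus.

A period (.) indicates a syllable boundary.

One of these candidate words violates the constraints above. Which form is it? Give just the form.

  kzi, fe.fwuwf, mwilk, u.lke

u.lke

kzi — σ1 onset /kz/ (1→2 rises), coda /∅/ ok → phonotactically legal
fe.fwuwf — σ1 onset /f/, coda /∅/ ok; σ2 onset /fw/ (2→5 rises), coda /wf/ (5→2 falls) ok → phonotactically legal
mwilk — σ1 onset /mw/ (3→5 rises), coda /lk/ (4→1 falls) ok → phonotactically legal
u.lke — violates constraint 3: syllable 2 onset /lk/: /l/ (liquid, 4) → /k/ (stop, 1) does not rise → phonotactically illegal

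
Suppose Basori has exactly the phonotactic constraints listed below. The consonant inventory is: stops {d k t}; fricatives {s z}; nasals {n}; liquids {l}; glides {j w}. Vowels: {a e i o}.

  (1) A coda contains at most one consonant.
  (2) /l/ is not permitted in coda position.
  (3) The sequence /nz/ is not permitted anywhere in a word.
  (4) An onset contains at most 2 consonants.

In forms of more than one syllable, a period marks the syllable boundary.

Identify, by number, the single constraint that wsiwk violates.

1

wsiwk: syllable 1 coda /wk/ has 2 consonants (> 1).
This is a violation of constraint 1: "A coda contains at most one consonant."
The remaining constraints (2, 3, 4) are satisfied.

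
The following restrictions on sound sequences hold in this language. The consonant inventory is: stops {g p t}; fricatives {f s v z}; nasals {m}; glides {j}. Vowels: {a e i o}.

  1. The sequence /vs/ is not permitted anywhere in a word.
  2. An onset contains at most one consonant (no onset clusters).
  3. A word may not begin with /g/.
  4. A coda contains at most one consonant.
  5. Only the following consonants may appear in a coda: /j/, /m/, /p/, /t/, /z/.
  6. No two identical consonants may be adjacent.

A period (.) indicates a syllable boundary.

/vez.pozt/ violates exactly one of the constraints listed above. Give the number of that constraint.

/vez.pozt/: syllable 2 coda /zt/ has 2 consonants (> 1).
This is a violation of constraint 4: "A coda contains at most one consonant."
The remaining constraints (1, 2, 3, 5, 6) are satisfied.

4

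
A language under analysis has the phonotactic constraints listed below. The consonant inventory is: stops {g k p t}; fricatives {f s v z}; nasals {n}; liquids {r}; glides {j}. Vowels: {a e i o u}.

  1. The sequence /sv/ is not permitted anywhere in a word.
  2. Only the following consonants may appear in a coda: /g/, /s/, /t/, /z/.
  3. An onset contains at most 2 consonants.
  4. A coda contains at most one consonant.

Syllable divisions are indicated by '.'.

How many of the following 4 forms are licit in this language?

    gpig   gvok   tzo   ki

gpig — σ1 onset /gp/ (2C), coda /g/ ok → licit
gvok — violates constraint 2: syllable 1 coda contains /k/, which is not a licensed coda consonant → illicit
tzo — σ1 onset /tz/ (2C), coda /∅/ ok → licit
ki — σ1 onset /k/, coda /∅/ ok → licit
Licit: gpig, tzo, ki → 3.

3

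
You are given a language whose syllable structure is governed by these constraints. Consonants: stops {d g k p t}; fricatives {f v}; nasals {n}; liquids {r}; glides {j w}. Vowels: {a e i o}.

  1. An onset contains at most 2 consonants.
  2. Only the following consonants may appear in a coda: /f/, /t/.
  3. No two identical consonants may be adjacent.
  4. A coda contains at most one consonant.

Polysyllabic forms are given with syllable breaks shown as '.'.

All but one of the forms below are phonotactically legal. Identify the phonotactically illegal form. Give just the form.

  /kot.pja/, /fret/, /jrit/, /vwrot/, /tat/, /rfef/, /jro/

/kot.pja/ — σ1 onset /k/, coda /t/ ok; σ2 onset /pj/ (2C), coda /∅/ ok → phonotactically legal
/fret/ — σ1 onset /fr/ (2C), coda /t/ ok → phonotactically legal
/jrit/ — σ1 onset /jr/ (2C), coda /t/ ok → phonotactically legal
/vwrot/ — violates constraint 1: syllable 1 onset /vwr/ has 3 consonants (> 2) → phonotactically illegal
/tat/ — σ1 onset /t/, coda /t/ ok → phonotactically legal
/rfef/ — σ1 onset /rf/ (2C), coda /f/ ok → phonotactically legal
/jro/ — σ1 onset /jr/ (2C), coda /∅/ ok → phonotactically legal

/vwrot/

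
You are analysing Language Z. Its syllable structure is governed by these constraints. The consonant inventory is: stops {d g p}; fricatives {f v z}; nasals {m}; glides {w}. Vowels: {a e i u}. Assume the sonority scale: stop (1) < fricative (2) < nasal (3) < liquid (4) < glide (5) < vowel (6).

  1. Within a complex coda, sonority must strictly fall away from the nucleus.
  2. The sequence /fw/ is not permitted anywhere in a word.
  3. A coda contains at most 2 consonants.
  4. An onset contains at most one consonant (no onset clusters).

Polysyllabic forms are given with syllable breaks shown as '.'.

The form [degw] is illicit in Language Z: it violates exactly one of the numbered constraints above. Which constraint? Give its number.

1

[degw]: syllable 1 coda /gw/: /g/ (stop, 1) → /w/ (glide, 5) does not fall.
This is a violation of constraint 1: "Within a complex coda, sonority must strictly fall away from the nucleus."
The remaining constraints (2, 3, 4) are satisfied.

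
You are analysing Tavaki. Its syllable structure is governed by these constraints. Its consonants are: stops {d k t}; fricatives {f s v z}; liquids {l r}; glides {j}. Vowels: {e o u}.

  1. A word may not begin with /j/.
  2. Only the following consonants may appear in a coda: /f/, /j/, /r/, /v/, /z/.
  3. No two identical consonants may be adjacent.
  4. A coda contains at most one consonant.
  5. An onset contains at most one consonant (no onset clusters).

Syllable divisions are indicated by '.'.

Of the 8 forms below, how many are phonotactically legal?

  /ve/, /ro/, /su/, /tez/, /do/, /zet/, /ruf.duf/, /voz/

/ve/ — σ1 onset /v/, coda /∅/ ok → phonotactically legal
/ro/ — σ1 onset /r/, coda /∅/ ok → phonotactically legal
/su/ — σ1 onset /s/, coda /∅/ ok → phonotactically legal
/tez/ — σ1 onset /t/, coda /z/ ok → phonotactically legal
/do/ — σ1 onset /d/, coda /∅/ ok → phonotactically legal
/zet/ — violates constraint 2: syllable 1 coda contains /t/, which is not a licensed coda consonant → phonotactically illegal
/ruf.duf/ — σ1 onset /r/, coda /f/ ok; σ2 onset /d/, coda /f/ ok → phonotactically legal
/voz/ — σ1 onset /v/, coda /z/ ok → phonotactically legal
Phonotactically legal: /ve/, /ro/, /su/, /tez/, /do/, /ruf.duf/, /voz/ → 7.

7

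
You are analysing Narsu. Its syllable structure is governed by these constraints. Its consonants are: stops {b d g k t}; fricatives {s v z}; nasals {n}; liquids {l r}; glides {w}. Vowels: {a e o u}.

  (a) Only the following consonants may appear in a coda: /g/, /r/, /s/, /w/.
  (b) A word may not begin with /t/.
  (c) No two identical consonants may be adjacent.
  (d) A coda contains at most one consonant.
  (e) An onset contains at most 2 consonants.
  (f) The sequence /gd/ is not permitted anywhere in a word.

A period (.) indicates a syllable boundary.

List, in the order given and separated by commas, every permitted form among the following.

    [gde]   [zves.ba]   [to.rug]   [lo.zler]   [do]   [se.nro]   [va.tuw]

[zves.ba], [lo.zler], [do], [se.nro], [va.tuw]

[gde] — violates constraint (f): contains banned sequence /gd/ → not permitted
[zves.ba] — σ1 onset /zv/ (2C), coda /s/ ok; σ2 onset /b/, coda /∅/ ok → permitted
[to.rug] — violates constraint (b): word begins with /t/ → not permitted
[lo.zler] — σ1 onset /l/, coda /∅/ ok; σ2 onset /zl/ (2C), coda /r/ ok → permitted
[do] — σ1 onset /d/, coda /∅/ ok → permitted
[se.nro] — σ1 onset /s/, coda /∅/ ok; σ2 onset /nr/ (2C), coda /∅/ ok → permitted
[va.tuw] — σ1 onset /v/, coda /∅/ ok; σ2 onset /t/, coda /w/ ok → permitted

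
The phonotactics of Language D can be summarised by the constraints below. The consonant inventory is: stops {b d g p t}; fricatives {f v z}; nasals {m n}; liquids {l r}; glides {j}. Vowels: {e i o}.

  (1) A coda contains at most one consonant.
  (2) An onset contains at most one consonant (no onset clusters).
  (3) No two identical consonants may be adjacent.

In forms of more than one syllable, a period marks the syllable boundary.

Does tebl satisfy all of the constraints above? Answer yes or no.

no

tebl — violates constraint 1: syllable 1 coda /bl/ has 2 consonants (> 1) → illicit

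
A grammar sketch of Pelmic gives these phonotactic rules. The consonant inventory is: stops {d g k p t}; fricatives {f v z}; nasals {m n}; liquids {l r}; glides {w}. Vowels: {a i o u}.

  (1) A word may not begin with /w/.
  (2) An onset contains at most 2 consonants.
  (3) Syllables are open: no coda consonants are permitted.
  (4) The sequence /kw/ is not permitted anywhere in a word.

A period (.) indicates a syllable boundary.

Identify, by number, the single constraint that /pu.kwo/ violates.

/pu.kwo/: contains banned sequence /kw/.
This is a violation of constraint 4: "The sequence /kw/ is not permitted anywhere in a word."
The remaining constraints (1, 2, 3) are satisfied.

4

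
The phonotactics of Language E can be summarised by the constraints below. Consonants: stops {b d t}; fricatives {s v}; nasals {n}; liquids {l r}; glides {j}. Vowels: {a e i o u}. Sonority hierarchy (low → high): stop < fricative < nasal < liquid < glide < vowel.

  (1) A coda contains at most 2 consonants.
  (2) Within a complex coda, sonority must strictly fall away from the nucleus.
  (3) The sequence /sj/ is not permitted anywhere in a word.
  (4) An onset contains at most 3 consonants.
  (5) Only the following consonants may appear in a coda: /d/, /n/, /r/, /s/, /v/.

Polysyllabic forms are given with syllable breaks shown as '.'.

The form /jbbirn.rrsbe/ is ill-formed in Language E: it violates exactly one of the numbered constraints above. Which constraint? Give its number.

4

/jbbirn.rrsbe/: syllable 2 onset /rrsb/ has 4 consonants (> 3).
This is a violation of constraint 4: "An onset contains at most 3 consonants."
The remaining constraints (1, 2, 3, 5) are satisfied.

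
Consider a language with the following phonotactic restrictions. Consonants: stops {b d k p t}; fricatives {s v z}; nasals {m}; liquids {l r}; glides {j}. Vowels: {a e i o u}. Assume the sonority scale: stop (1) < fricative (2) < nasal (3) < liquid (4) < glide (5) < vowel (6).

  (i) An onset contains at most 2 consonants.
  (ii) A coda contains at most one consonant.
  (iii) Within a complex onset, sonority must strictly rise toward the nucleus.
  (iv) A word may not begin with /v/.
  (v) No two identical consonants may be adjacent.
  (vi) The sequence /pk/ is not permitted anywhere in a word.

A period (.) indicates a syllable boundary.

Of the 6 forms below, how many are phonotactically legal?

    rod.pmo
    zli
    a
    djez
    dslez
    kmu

5

rod.pmo — σ1 onset /r/, coda /d/ ok; σ2 onset /pm/ (1→3 rises), coda /∅/ ok → phonotactically legal
zli — σ1 onset /zl/ (2→4 rises), coda /∅/ ok → phonotactically legal
a — σ1 onset /∅/, coda /∅/ ok → phonotactically legal
djez — σ1 onset /dj/ (1→5 rises), coda /z/ ok → phonotactically legal
dslez — violates constraint (i): syllable 1 onset /dsl/ has 3 consonants (> 2) → phonotactically illegal
kmu — σ1 onset /km/ (1→3 rises), coda /∅/ ok → phonotactically legal
Phonotactically legal: rod.pmo, zli, a, djez, kmu → 5.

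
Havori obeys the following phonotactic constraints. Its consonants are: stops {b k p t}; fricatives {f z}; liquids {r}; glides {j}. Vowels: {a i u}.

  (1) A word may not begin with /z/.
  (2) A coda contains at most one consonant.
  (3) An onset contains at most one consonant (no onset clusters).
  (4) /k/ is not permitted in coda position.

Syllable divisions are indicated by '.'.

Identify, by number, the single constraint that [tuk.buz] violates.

[tuk.buz]: syllable 1 coda contains /k/.
This is a violation of constraint 4: "/k/ is not permitted in coda position."
The remaining constraints (1, 2, 3) are satisfied.

4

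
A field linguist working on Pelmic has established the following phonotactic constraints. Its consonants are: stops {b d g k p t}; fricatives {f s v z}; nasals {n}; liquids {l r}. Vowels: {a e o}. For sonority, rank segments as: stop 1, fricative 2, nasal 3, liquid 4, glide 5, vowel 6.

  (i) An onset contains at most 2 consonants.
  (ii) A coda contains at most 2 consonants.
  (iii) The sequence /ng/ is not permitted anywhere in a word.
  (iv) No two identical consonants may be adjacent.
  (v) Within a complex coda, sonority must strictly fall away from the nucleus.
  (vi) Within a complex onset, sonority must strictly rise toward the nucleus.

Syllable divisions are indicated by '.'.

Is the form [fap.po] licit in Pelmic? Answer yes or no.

no

[fap.po] — violates constraint (iv): adjacent identical consonants /pp/ → illicit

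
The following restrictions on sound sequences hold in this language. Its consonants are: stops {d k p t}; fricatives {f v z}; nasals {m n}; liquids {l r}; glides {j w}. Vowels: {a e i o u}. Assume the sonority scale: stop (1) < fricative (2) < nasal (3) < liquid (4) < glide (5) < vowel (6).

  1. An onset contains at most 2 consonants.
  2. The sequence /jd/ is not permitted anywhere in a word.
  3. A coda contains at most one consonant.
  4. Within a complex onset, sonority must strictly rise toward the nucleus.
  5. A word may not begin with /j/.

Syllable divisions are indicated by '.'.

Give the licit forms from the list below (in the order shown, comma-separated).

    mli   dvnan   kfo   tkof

mli, kfo

mli — σ1 onset /ml/ (3→4 rises), coda /∅/ ok → licit
dvnan — violates constraint 1: syllable 1 onset /dvn/ has 3 consonants (> 2) → illicit
kfo — σ1 onset /kf/ (1→2 rises), coda /∅/ ok → licit
tkof — violates constraint 4: syllable 1 onset /tk/: /t/ (stop, 1) → /k/ (stop, 1) does not rise → illicit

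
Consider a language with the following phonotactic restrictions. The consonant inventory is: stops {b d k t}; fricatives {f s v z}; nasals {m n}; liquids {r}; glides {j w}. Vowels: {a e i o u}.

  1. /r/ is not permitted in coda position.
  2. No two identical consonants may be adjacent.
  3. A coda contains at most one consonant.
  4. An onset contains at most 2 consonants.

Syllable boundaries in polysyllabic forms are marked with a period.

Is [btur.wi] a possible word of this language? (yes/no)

[btur.wi] — violates constraint 1: syllable 1 coda contains /r/ → not permitted

no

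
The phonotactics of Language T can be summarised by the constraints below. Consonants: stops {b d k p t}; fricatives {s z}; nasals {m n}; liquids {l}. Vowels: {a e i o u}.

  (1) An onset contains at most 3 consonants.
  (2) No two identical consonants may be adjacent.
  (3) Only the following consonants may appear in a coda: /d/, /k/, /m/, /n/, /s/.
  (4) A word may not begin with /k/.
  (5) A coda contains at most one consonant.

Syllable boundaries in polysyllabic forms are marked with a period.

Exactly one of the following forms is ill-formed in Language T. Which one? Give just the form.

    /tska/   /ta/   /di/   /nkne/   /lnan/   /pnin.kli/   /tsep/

/tska/ — σ1 onset /tsk/ (3C), coda /∅/ ok → well-formed
/ta/ — σ1 onset /t/, coda /∅/ ok → well-formed
/di/ — σ1 onset /d/, coda /∅/ ok → well-formed
/nkne/ — σ1 onset /nkn/ (3C), coda /∅/ ok → well-formed
/lnan/ — σ1 onset /ln/ (2C), coda /n/ ok → well-formed
/pnin.kli/ — σ1 onset /pn/ (2C), coda /n/ ok; σ2 onset /kl/ (2C), coda /∅/ ok → well-formed
/tsep/ — violates constraint 3: syllable 1 coda contains /p/, which is not a licensed coda consonant → ill-formed

/tsep/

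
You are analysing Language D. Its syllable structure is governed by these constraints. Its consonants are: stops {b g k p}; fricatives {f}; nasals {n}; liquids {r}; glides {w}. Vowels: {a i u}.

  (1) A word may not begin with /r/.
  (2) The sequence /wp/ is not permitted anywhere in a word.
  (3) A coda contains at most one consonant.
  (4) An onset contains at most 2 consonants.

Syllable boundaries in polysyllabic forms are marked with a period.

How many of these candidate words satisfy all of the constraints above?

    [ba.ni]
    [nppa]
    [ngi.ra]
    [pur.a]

[ba.ni] — σ1 onset /b/, coda /∅/ ok; σ2 onset /n/, coda /∅/ ok → permitted
[nppa] — violates constraint 4: syllable 1 onset /npp/ has 3 consonants (> 2) → not permitted
[ngi.ra] — σ1 onset /ng/ (2C), coda /∅/ ok; σ2 onset /r/, coda /∅/ ok → permitted
[pur.a] — σ1 onset /p/, coda /r/ ok; σ2 onset /∅/, coda /∅/ ok → permitted
Permitted: [ba.ni], [ngi.ra], [pur.a] → 3.

3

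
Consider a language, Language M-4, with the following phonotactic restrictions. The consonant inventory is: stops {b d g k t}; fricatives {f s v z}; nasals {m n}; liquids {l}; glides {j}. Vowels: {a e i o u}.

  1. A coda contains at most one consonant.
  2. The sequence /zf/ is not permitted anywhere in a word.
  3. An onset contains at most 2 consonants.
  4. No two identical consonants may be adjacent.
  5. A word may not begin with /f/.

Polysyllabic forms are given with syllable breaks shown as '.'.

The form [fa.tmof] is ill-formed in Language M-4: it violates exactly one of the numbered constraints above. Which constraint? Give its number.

[fa.tmof]: word begins with /f/.
This is a violation of constraint 5: "A word may not begin with /f/."
The remaining constraints (1, 2, 3, 4) are satisfied.

5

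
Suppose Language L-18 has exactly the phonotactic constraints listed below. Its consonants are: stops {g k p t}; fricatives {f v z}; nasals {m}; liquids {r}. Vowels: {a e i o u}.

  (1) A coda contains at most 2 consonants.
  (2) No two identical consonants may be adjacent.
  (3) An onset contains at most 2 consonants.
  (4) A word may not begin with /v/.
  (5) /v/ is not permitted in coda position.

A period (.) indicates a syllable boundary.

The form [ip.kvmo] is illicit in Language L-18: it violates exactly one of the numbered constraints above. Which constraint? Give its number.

3

[ip.kvmo]: syllable 2 onset /kvm/ has 3 consonants (> 2).
This is a violation of constraint 3: "An onset contains at most 2 consonants."
The remaining constraints (1, 2, 4, 5) are satisfied.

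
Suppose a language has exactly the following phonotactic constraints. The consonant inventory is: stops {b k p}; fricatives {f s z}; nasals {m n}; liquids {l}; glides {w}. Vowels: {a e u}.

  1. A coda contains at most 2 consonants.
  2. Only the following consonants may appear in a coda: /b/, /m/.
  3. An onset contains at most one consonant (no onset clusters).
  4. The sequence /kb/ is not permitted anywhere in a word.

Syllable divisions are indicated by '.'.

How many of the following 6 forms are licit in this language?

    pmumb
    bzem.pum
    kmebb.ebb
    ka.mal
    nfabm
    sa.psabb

pmumb — violates constraint 3: syllable 1 onset /pm/ has 2 consonants (> 1) → illicit
bzem.pum — violates constraint 3: syllable 1 onset /bz/ has 2 consonants (> 1) → illicit
kmebb.ebb — violates constraint 3: syllable 1 onset /km/ has 2 consonants (> 1) → illicit
ka.mal — violates constraint 2: syllable 2 coda contains /l/, which is not a licensed coda consonant → illicit
nfabm — violates constraint 3: syllable 1 onset /nf/ has 2 consonants (> 1) → illicit
sa.psabb — violates constraint 3: syllable 2 onset /ps/ has 2 consonants (> 1) → illicit
No form is licit → 0.

0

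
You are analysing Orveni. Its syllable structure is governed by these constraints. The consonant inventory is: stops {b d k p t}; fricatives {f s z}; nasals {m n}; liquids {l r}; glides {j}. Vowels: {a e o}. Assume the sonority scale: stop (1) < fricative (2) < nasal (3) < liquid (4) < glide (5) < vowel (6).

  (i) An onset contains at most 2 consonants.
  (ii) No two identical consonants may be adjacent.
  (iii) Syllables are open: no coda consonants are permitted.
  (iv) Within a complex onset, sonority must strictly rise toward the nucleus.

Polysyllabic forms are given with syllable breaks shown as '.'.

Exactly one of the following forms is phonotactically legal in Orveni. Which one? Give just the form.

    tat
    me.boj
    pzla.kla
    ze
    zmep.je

tat — violates constraint (iii): syllable 1 coda /t/ has 1 consonant (> 0) → phonotactically illegal
me.boj — violates constraint (iii): syllable 2 coda /j/ has 1 consonant (> 0) → phonotactically illegal
pzla.kla — violates constraint (i): syllable 1 onset /pzl/ has 3 consonants (> 2) → phonotactically illegal
ze — σ1 onset /z/, coda /∅/ ok → phonotactically legal
zmep.je — violates constraint (iii): syllable 1 coda /p/ has 1 consonant (> 0) → phonotactically illegal

ze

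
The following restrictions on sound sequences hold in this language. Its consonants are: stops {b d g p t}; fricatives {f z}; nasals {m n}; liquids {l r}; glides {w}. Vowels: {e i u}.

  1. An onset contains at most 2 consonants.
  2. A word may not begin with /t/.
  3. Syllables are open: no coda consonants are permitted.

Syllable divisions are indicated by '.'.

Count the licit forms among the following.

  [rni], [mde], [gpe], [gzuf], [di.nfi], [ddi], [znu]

6

[rni] — σ1 onset /rn/ (2C), coda /∅/ ok → licit
[mde] — σ1 onset /md/ (2C), coda /∅/ ok → licit
[gpe] — σ1 onset /gp/ (2C), coda /∅/ ok → licit
[gzuf] — violates constraint 3: syllable 1 coda /f/ has 1 consonant (> 0) → illicit
[di.nfi] — σ1 onset /d/, coda /∅/ ok; σ2 onset /nf/ (2C), coda /∅/ ok → licit
[ddi] — σ1 onset /dd/ (2C), coda /∅/ ok → licit
[znu] — σ1 onset /zn/ (2C), coda /∅/ ok → licit
Licit: [rni], [mde], [gpe], [di.nfi], [ddi], [znu] → 6.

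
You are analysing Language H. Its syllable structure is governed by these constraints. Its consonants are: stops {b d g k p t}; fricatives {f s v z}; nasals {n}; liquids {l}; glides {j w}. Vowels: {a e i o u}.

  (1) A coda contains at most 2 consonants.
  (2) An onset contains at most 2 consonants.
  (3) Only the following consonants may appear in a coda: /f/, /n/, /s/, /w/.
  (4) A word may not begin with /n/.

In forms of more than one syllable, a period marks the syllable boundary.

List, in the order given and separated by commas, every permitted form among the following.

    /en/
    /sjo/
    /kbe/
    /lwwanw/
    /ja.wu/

/en/, /sjo/, /kbe/, /ja.wu/

/en/ — σ1 onset /∅/, coda /n/ ok → permitted
/sjo/ — σ1 onset /sj/ (2C), coda /∅/ ok → permitted
/kbe/ — σ1 onset /kb/ (2C), coda /∅/ ok → permitted
/lwwanw/ — violates constraint 2: syllable 1 onset /lww/ has 3 consonants (> 2) → not permitted
/ja.wu/ — σ1 onset /j/, coda /∅/ ok; σ2 onset /w/, coda /∅/ ok → permitted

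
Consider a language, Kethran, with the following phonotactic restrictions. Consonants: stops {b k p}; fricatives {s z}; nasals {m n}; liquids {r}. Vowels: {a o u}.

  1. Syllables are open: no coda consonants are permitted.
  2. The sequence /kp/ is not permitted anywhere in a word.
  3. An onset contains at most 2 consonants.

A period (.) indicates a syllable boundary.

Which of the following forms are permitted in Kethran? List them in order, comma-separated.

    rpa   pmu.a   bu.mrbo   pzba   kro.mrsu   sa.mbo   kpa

rpa, pmu.a, sa.mbo

rpa — σ1 onset /rp/ (2C), coda /∅/ ok → permitted
pmu.a — σ1 onset /pm/ (2C), coda /∅/ ok; σ2 onset /∅/, coda /∅/ ok → permitted
bu.mrbo — violates constraint 3: syllable 2 onset /mrb/ has 3 consonants (> 2) → not permitted
pzba — violates constraint 3: syllable 1 onset /pzb/ has 3 consonants (> 2) → not permitted
kro.mrsu — violates constraint 3: syllable 2 onset /mrs/ has 3 consonants (> 2) → not permitted
sa.mbo — σ1 onset /s/, coda /∅/ ok; σ2 onset /mb/ (2C), coda /∅/ ok → permitted
kpa — violates constraint 2: contains banned sequence /kp/ → not permitted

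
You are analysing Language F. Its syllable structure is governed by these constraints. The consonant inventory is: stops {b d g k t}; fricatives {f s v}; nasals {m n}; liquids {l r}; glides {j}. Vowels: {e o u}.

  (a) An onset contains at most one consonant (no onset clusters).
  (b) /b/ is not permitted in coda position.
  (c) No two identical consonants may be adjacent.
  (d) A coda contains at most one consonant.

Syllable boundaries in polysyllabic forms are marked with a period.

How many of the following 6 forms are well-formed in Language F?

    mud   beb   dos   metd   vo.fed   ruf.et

4

mud — σ1 onset /m/, coda /d/ ok → well-formed
beb — violates constraint (b): syllable 1 coda contains /b/ → ill-formed
dos — σ1 onset /d/, coda /s/ ok → well-formed
metd — violates constraint (d): syllable 1 coda /td/ has 2 consonants (> 1) → ill-formed
vo.fed — σ1 onset /v/, coda /∅/ ok; σ2 onset /f/, coda /d/ ok → well-formed
ruf.et — σ1 onset /r/, coda /f/ ok; σ2 onset /∅/, coda /t/ ok → well-formed
Well-formed: mud, dos, vo.fed, ruf.et → 4.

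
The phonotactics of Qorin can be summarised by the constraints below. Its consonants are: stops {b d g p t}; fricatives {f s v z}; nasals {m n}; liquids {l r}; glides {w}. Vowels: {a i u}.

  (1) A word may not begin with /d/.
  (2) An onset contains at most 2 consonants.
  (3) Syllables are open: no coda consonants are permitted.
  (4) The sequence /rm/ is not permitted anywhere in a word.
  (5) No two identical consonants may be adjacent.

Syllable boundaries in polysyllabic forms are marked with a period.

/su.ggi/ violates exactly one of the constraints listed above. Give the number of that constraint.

/su.ggi/: adjacent identical consonants /gg/.
This is a violation of constraint 5: "No two identical consonants may be adjacent."
The remaining constraints (1, 2, 3, 4) are satisfied.

5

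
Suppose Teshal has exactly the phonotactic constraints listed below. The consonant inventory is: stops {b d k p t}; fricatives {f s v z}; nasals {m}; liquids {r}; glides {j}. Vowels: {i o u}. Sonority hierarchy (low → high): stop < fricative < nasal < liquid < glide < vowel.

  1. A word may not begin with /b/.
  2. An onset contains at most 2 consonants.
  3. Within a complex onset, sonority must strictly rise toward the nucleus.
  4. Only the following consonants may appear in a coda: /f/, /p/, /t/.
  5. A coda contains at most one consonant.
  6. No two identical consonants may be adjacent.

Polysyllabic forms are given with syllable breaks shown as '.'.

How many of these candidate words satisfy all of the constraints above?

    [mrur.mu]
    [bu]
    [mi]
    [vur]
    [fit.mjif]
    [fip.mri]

3

[mrur.mu] — violates constraint 4: syllable 1 coda contains /r/, which is not a licensed coda consonant → phonotactically illegal
[bu] — violates constraint 1: word begins with /b/ → phonotactically illegal
[mi] — σ1 onset /m/, coda /∅/ ok → phonotactically legal
[vur] — violates constraint 4: syllable 1 coda contains /r/, which is not a licensed coda consonant → phonotactically illegal
[fit.mjif] — σ1 onset /f/, coda /t/ ok; σ2 onset /mj/ (3→5 rises), coda /f/ ok → phonotactically legal
[fip.mri] — σ1 onset /f/, coda /p/ ok; σ2 onset /mr/ (3→4 rises), coda /∅/ ok → phonotactically legal
Phonotactically legal: [mi], [fit.mjif], [fip.mri] → 3.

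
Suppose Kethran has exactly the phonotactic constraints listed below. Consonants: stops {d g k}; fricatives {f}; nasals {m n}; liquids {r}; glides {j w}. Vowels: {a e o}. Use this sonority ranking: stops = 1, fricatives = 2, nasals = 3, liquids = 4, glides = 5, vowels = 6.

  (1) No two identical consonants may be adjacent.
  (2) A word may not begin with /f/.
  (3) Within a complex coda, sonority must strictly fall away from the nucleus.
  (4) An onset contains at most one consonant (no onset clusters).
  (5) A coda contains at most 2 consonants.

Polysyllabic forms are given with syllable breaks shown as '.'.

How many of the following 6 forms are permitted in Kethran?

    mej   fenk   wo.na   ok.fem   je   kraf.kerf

mej — σ1 onset /m/, coda /j/ ok → permitted
fenk — violates constraint 2: word begins with /f/ → not permitted
wo.na — σ1 onset /w/, coda /∅/ ok; σ2 onset /n/, coda /∅/ ok → permitted
ok.fem — σ1 onset /∅/, coda /k/ ok; σ2 onset /f/, coda /m/ ok → permitted
je — σ1 onset /j/, coda /∅/ ok → permitted
kraf.kerf — violates constraint 4: syllable 1 onset /kr/ has 2 consonants (> 1) → not permitted
Permitted: mej, wo.na, ok.fem, je → 4.

4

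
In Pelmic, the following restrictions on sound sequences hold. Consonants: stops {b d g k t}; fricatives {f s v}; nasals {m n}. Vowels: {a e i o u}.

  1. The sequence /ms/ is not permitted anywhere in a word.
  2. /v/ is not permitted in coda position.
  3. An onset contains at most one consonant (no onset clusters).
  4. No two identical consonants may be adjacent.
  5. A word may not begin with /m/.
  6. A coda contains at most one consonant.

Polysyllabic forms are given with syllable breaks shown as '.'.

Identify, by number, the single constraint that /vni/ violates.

/vni/: syllable 1 onset /vn/ has 2 consonants (> 1).
This is a violation of constraint 3: "An onset contains at most one consonant (no onset clusters)."
The remaining constraints (1, 2, 4, 5, 6) are satisfied.

3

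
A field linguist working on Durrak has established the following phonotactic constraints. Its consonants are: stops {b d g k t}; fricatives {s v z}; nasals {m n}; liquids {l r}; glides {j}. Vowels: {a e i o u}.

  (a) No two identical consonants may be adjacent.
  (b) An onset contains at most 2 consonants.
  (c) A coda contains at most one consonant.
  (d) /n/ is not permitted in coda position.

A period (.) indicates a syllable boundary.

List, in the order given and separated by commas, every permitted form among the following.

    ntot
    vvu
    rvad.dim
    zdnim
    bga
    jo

ntot — σ1 onset /nt/ (2C), coda /t/ ok → permitted
vvu — violates constraint (a): adjacent identical consonants /vv/ → not permitted
rvad.dim — violates constraint (a): adjacent identical consonants /dd/ → not permitted
zdnim — violates constraint (b): syllable 1 onset /zdn/ has 3 consonants (> 2) → not permitted
bga — σ1 onset /bg/ (2C), coda /∅/ ok → permitted
jo — σ1 onset /j/, coda /∅/ ok → permitted

ntot, bga, jo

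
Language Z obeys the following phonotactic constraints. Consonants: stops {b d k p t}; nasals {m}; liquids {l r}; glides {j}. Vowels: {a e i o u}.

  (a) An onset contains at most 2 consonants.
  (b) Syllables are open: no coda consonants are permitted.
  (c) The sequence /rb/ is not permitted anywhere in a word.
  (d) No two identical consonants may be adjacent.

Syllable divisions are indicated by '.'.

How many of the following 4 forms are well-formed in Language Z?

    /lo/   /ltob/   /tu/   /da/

/lo/ — σ1 onset /l/, coda /∅/ ok → well-formed
/ltob/ — violates constraint (b): syllable 1 coda /b/ has 1 consonant (> 0) → ill-formed
/tu/ — σ1 onset /t/, coda /∅/ ok → well-formed
/da/ — σ1 onset /d/, coda /∅/ ok → well-formed
Well-formed: /lo/, /tu/, /da/ → 3.

3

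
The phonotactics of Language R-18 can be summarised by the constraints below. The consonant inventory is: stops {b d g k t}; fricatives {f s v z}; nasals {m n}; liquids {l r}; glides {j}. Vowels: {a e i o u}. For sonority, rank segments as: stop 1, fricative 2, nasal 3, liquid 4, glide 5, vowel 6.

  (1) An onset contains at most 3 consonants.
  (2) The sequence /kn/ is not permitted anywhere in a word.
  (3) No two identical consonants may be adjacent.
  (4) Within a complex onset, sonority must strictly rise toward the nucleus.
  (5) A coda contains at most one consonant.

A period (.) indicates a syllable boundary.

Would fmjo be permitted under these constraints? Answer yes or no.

fmjo — σ1 onset /fmj/ (2→3→5 rises), coda /∅/ ok → permitted

yes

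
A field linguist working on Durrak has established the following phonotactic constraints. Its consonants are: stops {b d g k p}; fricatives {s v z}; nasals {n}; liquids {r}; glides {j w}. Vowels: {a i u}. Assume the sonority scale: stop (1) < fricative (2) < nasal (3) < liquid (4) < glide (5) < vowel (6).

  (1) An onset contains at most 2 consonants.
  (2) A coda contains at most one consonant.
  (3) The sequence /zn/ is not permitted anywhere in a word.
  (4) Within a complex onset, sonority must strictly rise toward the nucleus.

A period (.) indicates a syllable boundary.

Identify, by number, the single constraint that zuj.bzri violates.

1

zuj.bzri: syllable 2 onset /bzr/ has 3 consonants (> 2).
This is a violation of constraint 1: "An onset contains at most 2 consonants."
The remaining constraints (2, 3, 4) are satisfied.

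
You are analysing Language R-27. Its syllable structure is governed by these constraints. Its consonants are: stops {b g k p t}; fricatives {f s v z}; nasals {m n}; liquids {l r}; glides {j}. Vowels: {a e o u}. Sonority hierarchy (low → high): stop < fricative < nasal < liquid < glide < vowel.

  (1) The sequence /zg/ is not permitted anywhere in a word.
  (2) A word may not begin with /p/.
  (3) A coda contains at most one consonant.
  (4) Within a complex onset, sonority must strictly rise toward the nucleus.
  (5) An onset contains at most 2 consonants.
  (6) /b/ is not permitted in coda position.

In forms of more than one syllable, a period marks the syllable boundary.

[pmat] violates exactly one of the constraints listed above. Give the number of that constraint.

2

[pmat]: word begins with /p/.
This is a violation of constraint 2: "A word may not begin with /p/."
The remaining constraints (1, 3, 4, 5, 6) are satisfied.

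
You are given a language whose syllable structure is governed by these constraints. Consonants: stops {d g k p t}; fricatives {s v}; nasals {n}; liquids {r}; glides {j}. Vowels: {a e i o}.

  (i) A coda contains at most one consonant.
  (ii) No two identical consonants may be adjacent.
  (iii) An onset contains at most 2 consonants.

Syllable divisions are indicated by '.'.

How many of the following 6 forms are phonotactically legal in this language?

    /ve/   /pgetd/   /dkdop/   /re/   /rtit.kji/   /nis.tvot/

4

/ve/ — σ1 onset /v/, coda /∅/ ok → phonotactically legal
/pgetd/ — violates constraint (i): syllable 1 coda /td/ has 2 consonants (> 1) → phonotactically illegal
/dkdop/ — violates constraint (iii): syllable 1 onset /dkd/ has 3 consonants (> 2) → phonotactically illegal
/re/ — σ1 onset /r/, coda /∅/ ok → phonotactically legal
/rtit.kji/ — σ1 onset /rt/ (2C), coda /t/ ok; σ2 onset /kj/ (2C), coda /∅/ ok → phonotactically legal
/nis.tvot/ — σ1 onset /n/, coda /s/ ok; σ2 onset /tv/ (2C), coda /t/ ok → phonotactically legal
Phonotactically legal: /ve/, /re/, /rtit.kji/, /nis.tvot/ → 4.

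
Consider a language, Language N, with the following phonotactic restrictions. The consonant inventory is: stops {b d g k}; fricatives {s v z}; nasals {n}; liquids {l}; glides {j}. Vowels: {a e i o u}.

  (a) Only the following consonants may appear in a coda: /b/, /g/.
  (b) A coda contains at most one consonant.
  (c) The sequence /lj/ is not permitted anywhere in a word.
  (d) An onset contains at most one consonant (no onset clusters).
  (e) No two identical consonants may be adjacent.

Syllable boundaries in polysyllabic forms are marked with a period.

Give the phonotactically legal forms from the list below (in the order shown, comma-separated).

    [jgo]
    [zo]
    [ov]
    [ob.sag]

[jgo] — violates constraint (d): syllable 1 onset /jg/ has 2 consonants (> 1) → phonotactically illegal
[zo] — σ1 onset /z/, coda /∅/ ok → phonotactically legal
[ov] — violates constraint (a): syllable 1 coda contains /v/, which is not a licensed coda consonant → phonotactically illegal
[ob.sag] — σ1 onset /∅/, coda /b/ ok; σ2 onset /s/, coda /g/ ok → phonotactically legal

[zo], [ob.sag]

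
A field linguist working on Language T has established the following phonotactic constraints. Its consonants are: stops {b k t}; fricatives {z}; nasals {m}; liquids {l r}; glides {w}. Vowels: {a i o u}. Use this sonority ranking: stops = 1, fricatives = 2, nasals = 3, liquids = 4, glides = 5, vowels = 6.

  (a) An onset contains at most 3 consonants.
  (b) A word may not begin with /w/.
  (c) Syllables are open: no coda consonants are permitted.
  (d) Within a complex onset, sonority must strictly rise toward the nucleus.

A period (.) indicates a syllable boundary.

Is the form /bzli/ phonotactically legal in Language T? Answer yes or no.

yes

/bzli/ — σ1 onset /bzl/ (1→2→4 rises), coda /∅/ ok → phonotactically legal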